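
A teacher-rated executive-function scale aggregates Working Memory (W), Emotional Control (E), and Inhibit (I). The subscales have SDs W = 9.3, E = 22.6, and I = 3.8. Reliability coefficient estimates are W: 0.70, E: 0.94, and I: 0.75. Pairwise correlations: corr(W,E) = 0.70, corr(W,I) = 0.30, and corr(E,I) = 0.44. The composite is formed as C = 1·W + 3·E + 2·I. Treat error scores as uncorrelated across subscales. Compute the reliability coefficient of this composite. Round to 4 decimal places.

Var(C) = 9.3² + 3²·22.6² + 2²·3.8² + 2·[3·9.3·22.6·0.70 + 2·9.3·3.8·0.30 + 6·22.6·3.8·0.44] = 4741.09 + 1378.61 = 6119.7.
Because errors are independent across components, Cov(Tᵢ,Tⱼ) = Cov(Xᵢ,Xⱼ); the off-diagonal part of the true-score variance is the same as above.
True-score variance = [9.3²·0.70 + 3²·22.6²·0.94 + 2²·3.8²·0.75] + 1378.61 = 4424.89 + 1378.61 = 5803.5.
Reliability = 5803.5 / 6119.7 = 0.9483.

0.9483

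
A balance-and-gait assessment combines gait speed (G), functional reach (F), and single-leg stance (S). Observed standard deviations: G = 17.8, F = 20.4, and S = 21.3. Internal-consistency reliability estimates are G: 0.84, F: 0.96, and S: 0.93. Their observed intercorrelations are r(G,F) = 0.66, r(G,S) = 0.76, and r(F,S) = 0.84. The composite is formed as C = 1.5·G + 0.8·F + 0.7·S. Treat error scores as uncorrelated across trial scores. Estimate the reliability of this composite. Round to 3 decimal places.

Var(C) = 1.5²·17.8² + 0.8²·20.4² + 0.7²·21.3² + 2·[1.2·17.8·20.4·0.66 + 1.05·17.8·21.3·0.76 + 0.56·20.4·21.3·0.84] = 1201.54 + 1589.09 = 2790.63.
Because errors are independent across components, Cov(Tᵢ,Tⱼ) = Cov(Xᵢ,Xⱼ); the off-diagonal part of the true-score variance is the same as above.
True-score variance = [1.5²·17.8²·0.84 + 0.8²·20.4²·0.96 + 0.7²·21.3²·0.93] + 1589.09 = 1061.26 + 1589.09 = 2650.35.
Reliability = 2650.35 / 2790.63 = 0.950.

0.950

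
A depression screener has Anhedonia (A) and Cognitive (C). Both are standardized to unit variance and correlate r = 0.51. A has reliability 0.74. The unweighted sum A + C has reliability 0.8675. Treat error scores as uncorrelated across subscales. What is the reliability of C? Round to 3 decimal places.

Var(A+C) = 2 + 2·0.51 = 3.020.
True-score variance = ρ_A + ρ_C + 2·0.51, so 0.8675 = (0.74 + ρ_C + 1.02) / 3.020.
ρ_C = 0.8675·3.020 − 0.74 − 1.02 = 0.860.

0.860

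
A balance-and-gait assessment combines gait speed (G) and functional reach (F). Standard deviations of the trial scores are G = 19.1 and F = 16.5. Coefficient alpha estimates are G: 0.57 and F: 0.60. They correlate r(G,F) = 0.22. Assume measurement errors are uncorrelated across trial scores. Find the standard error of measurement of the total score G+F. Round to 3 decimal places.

16.302

Var(total) = 637.06 + 138.666 = 775.726.
True-score variance = 371.292 + 138.666 = 509.958, so reliability = 0.6574.
Error variance = 775.726 − 509.958 = 265.768; SEM = √265.768 = 16.302.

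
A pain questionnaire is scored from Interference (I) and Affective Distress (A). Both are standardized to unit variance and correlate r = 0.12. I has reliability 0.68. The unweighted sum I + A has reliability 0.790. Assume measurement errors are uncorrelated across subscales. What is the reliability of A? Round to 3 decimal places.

Var(I+A) = 2 + 2·0.12 = 2.240.
True-score variance = ρ_I + ρ_A + 2·0.12, so 0.790 = (0.68 + ρ_A + 0.24) / 2.240.
ρ_A = 0.790·2.240 − 0.68 − 0.24 = 0.850.

0.850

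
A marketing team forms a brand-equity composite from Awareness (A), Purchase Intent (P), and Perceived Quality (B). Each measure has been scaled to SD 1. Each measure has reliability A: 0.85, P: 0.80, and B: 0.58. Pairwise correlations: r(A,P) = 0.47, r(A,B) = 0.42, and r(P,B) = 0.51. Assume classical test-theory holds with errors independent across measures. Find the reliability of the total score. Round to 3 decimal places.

Var(A+P+B) = 3 + 2·[0.47 + 0.42 + 0.51] = 3 + 2.8 = 5.8.
Under uncorrelated errors the observed covariances equal the true-score covariances, so only the own-variance terms attenuate.
True-score variance = [0.85 + 0.80 + 0.58] + 2.8 = 2.23 + 2.8 = 5.03.
Reliability = 5.03 / 5.8 = 0.867.

0.867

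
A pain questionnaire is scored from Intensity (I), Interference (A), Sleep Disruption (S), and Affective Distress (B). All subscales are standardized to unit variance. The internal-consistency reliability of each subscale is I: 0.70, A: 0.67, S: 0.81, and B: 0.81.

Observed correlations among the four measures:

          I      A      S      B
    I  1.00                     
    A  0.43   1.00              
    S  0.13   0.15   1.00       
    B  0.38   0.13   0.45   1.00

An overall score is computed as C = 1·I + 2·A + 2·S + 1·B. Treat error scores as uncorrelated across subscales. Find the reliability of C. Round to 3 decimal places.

Var(C) = 1 + 2² + 2² + 1 + 2·[2·0.43 + 2·0.13 + 0.38 + 4·0.15 + 2·0.13 + 2·0.45] = 10 + 6.52 = 16.52.
Under uncorrelated errors the observed covariances equal the true-score covariances, so only the own-variance terms attenuate.
True-score variance = [0.70 + 2²·0.67 + 2²·0.81 + 0.81] + 6.52 = 7.43 + 6.52 = 13.95.
Reliability = 13.95 / 16.52 = 0.844.

0.844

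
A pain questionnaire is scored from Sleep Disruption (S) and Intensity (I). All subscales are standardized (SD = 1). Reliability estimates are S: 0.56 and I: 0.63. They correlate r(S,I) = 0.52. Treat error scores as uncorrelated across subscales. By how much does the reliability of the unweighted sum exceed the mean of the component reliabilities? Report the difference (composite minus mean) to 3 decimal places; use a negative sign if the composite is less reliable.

Var(sum) = 2 + 1.04 = 3.04; true-score variance = 1.19 + 1.04 = 2.23; composite reliability = 0.7336.
Mean component reliability = 0.5950.
Difference = 0.7336 − 0.5950 = 0.139.

0.139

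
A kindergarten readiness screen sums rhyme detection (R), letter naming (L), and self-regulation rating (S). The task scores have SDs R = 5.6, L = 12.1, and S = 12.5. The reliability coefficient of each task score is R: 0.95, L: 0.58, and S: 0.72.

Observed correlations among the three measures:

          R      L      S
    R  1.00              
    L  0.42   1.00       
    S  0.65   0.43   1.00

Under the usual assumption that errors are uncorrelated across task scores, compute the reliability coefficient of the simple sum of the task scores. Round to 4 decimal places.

0.8255

Var(R+L+S) = 5.6² + 12.1² + 12.5² + 2·[5.6·12.1·0.42 + 5.6·12.5·0.65 + 12.1·12.5·0.43] = 334.02 + 277.993 = 612.013.
Under uncorrelated errors the observed covariances equal the true-score covariances, so only the own-variance terms attenuate.
True-score variance = [5.6²·0.95 + 12.1²·0.58 + 12.5²·0.72] + 277.993 = 227.21 + 277.993 = 505.203.
Reliability = 505.203 / 612.013 = 0.8255.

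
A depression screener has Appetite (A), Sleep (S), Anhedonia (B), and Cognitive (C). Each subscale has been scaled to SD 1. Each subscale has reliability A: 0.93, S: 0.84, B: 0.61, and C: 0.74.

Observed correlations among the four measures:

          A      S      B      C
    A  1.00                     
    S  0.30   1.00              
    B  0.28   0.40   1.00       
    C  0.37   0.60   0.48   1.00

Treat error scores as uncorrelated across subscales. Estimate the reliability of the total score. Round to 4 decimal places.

Var(A+S+B+C) = 4 + 2·[0.30 + 0.28 + 0.37 + 0.40 + 0.60 + 0.48] = 4 + 4.86 = 8.86.
Because errors are independent across components, Cov(Tᵢ,Tⱼ) = Cov(Xᵢ,Xⱼ); the off-diagonal part of the true-score variance is the same as above.
True-score variance = [0.93 + 0.84 + 0.61 + 0.74] + 4.86 = 3.12 + 4.86 = 7.98.
Reliability = 7.98 / 8.86 = 0.9007.

0.9007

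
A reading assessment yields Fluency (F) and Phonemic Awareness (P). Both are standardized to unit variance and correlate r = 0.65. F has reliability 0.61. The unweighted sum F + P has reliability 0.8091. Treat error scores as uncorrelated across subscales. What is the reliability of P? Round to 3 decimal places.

Var(F+P) = 2 + 2·0.65 = 3.300.
True-score variance = ρ_F + ρ_P + 2·0.65, so 0.8091 = (0.61 + ρ_P + 1.30) / 3.300.
ρ_P = 0.8091·3.300 − 0.61 − 1.30 = 0.760.

0.760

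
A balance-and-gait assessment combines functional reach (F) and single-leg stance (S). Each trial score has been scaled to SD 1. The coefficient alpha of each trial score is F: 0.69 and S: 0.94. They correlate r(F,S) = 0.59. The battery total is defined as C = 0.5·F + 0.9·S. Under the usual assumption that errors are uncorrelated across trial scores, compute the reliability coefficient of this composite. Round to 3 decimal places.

Var(C) = 0.5² + 0.9² + 2·[0.45·0.59] = 1.06 + 0.531 = 1.591.
Under uncorrelated errors the observed covariances equal the true-score covariances, so only the own-variance terms attenuate.
True-score variance = [0.5²·0.69 + 0.9²·0.94] + 0.531 = 0.9339 + 0.531 = 1.4649.
Reliability = 1.4649 / 1.591 = 0.921.

0.921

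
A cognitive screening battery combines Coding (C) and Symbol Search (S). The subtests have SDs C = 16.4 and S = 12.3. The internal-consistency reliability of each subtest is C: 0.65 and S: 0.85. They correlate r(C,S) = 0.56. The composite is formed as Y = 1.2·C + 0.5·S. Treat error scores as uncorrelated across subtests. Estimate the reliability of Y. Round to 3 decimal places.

0.748

Var(Y) = 1.2²·16.4² + 0.5²·12.3² + 2·[0.6·16.4·12.3·0.56] = 425.125 + 135.556 = 560.681.
Under uncorrelated errors the observed covariances equal the true-score covariances, so only the own-variance terms attenuate.
True-score variance = [1.2²·16.4²·0.65 + 0.5²·12.3²·0.85] + 135.556 = 283.896 + 135.556 = 419.452.
Reliability = 419.452 / 560.681 = 0.748.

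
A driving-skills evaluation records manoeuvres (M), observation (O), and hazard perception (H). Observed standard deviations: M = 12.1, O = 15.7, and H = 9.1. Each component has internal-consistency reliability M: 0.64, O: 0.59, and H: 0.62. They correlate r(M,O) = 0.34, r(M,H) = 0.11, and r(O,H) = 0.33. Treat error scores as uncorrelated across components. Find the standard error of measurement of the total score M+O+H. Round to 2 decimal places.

13.61

Var(total) = 475.71 + 247.698 = 723.408.
True-score variance = 290.474 + 247.698 = 538.172, so reliability = 0.7439.
Error variance = 723.408 − 538.172 = 185.236; SEM = √185.236 = 13.61.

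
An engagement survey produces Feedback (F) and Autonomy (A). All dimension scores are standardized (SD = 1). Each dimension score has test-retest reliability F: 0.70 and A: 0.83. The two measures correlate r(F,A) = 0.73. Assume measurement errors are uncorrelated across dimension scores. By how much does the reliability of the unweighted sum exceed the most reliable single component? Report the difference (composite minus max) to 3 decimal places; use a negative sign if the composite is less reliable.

Var(sum) = 2 + 1.46 = 3.46; true-score variance = 1.53 + 1.46 = 2.99; composite reliability = 0.8642.
Max component reliability = 0.8300.
Difference = 0.8642 − 0.8300 = 0.034.

0.034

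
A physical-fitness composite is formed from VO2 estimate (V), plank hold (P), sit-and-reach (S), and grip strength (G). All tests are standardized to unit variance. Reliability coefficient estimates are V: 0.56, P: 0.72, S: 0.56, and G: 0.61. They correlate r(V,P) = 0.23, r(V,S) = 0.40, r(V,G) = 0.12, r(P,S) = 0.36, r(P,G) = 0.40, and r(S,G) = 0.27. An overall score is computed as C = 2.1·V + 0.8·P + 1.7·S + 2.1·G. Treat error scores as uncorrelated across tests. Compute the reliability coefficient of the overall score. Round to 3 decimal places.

Var(C) = 2.1² + 0.8² + 1.7² + 2.1² + 2·[1.68·0.23 + 3.57·0.40 + 4.41·0.12 + 1.36·0.36 + 1.68·0.40 + 3.57·0.27] = 12.35 + 8.9382 = 21.2882.
With uncorrelated errors the cross-covariances are all true-score covariance, so they carry over unchanged; only the diagonal terms shrink to ρᵢσᵢ².
True-score variance = [2.1²·0.56 + 0.8²·0.72 + 1.7²·0.56 + 2.1²·0.61] + 8.9382 = 7.2389 + 8.9382 = 16.1771.
Reliability = 16.1771 / 21.2882 = 0.760.

0.760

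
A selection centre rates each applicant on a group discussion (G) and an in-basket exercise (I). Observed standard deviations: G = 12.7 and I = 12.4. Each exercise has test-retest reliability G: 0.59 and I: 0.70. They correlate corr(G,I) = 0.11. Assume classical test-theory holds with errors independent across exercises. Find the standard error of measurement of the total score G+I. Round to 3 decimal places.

10.595

Var(total) = 315.05 + 34.6456 = 349.696.
True-score variance = 202.793 + 34.6456 = 237.439, so reliability = 0.6790.
Error variance = 349.696 − 237.439 = 112.257; SEM = √112.257 = 10.595.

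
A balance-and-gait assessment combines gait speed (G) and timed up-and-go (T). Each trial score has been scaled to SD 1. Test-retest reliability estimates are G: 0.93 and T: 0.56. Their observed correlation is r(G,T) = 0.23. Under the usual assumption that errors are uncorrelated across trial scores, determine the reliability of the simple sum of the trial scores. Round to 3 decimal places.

Var(G+T) = 2 + 2·[0.23] = 2 + 0.46 = 2.46.
Under uncorrelated errors the observed covariances equal the true-score covariances, so only the own-variance terms attenuate.
True-score variance = [0.93 + 0.56] + 0.46 = 1.49 + 0.46 = 1.95.
Reliability = 1.95 / 2.46 = 0.793.

0.793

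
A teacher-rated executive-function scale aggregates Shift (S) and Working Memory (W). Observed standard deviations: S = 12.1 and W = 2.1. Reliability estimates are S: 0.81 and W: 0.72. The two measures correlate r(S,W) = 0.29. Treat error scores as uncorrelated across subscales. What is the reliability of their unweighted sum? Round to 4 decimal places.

0.8245

Var(S+W) = 12.1² + 2.1² + 2·[12.1·2.1·0.29] = 150.82 + 14.7378 = 165.558.
With uncorrelated errors the cross-covariances are all true-score covariance, so they carry over unchanged; only the diagonal terms shrink to ρᵢσᵢ².
True-score variance = [12.1²·0.81 + 2.1²·0.72] + 14.7378 = 121.767 + 14.7378 = 136.505.
Reliability = 136.505 / 165.558 = 0.8245.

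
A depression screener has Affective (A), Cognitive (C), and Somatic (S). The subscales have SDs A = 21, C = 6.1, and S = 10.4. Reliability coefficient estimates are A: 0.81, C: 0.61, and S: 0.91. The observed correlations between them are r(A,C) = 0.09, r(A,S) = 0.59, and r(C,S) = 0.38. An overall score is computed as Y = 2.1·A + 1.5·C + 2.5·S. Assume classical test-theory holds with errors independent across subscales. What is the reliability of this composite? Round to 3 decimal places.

Var(Y) = 2.1²·21² + 1.5²·6.1² + 2.5²·10.4² + 2·[3.15·21·6.1·0.09 + 5.25·21·10.4·0.59 + 3.75·6.1·10.4·0.38] = 2704.53 + 1606.42 = 4310.96.
With uncorrelated errors the cross-covariances are all true-score covariance, so they carry over unchanged; only the diagonal terms shrink to ρᵢσᵢ².
True-score variance = [2.1²·21²·0.81 + 1.5²·6.1²·0.61 + 2.5²·10.4²·0.91] + 1606.42 = 2241.53 + 1606.42 = 3847.95.
Reliability = 3847.95 / 4310.96 = 0.893.

0.893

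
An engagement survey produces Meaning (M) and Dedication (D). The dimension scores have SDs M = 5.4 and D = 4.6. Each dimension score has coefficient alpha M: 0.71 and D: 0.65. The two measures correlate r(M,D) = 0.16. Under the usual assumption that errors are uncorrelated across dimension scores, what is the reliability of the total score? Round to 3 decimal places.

0.728

Var(M+D) = 5.4² + 4.6² + 2·[5.4·4.6·0.16] = 50.32 + 7.9488 = 58.2688.
Under uncorrelated errors the observed covariances equal the true-score covariances, so only the own-variance terms attenuate.
True-score variance = [5.4²·0.71 + 4.6²·0.65] + 7.9488 = 34.4576 + 7.9488 = 42.4064.
Reliability = 42.4064 / 58.2688 = 0.728.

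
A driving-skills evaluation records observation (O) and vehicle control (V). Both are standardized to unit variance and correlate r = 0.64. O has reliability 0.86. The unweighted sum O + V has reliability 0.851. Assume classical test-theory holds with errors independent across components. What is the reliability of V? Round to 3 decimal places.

0.651

Var(O+V) = 2 + 2·0.64 = 3.280.
True-score variance = ρ_O + ρ_V + 2·0.64, so 0.851 = (0.86 + ρ_V + 1.28) / 3.280.
ρ_V = 0.851·3.280 − 0.86 − 1.28 = 0.651.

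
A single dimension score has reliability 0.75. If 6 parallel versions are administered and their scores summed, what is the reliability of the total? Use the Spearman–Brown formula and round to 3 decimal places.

ρ_k = kρ / (1 + (k−1)ρ) = 6·0.75 / (1 + 5·0.75) = 4.500 / 4.750 = 0.947.

0.947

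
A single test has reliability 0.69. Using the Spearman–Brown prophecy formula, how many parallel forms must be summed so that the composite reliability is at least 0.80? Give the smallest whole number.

k ≥ ρ*(1−ρ₁)/(ρ₁(1−ρ*)) = 0.80·0.31 / (0.69·0.20) = 1.797.
Smallest integer k = 2.

2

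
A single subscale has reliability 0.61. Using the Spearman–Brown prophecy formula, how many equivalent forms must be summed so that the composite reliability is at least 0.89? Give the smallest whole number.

k ≥ ρ*(1−ρ₁)/(ρ₁(1−ρ*)) = 0.89·0.39 / (0.61·0.11) = 5.173.
Smallest integer k = 6.

6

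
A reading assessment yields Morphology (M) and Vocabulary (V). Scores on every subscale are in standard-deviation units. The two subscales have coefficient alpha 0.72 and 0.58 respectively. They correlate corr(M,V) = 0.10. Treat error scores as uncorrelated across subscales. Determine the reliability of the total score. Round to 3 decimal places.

0.682

Var(M+V) = 2 + 2·[0.10] = 2 + 0.2 = 2.2.
Because errors are independent across components, Cov(Tᵢ,Tⱼ) = Cov(Xᵢ,Xⱼ); the off-diagonal part of the true-score variance is the same as above.
True-score variance = [0.72 + 0.58] + 0.2 = 1.3 + 0.2 = 1.5.
Reliability = 1.5 / 2.2 = 0.682.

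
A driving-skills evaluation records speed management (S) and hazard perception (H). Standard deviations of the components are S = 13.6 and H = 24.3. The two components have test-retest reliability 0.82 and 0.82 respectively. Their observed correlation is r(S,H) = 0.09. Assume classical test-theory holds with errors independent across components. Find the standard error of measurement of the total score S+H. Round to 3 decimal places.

11.814

Var(total) = 775.45 + 59.4864 = 834.936.
True-score variance = 635.869 + 59.4864 = 695.355, so reliability = 0.8328.
Error variance = 834.936 − 695.355 = 139.581; SEM = √139.581 = 11.814.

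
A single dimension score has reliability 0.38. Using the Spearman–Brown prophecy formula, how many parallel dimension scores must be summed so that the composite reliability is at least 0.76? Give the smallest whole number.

k ≥ ρ*(1−ρ₁)/(ρ₁(1−ρ*)) = 0.76·0.62 / (0.38·0.24) = 5.167.
Smallest integer k = 6.

6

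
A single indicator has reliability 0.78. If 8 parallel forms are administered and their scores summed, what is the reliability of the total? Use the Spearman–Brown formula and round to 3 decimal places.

ρ_k = kρ / (1 + (k−1)ρ) = 8·0.78 / (1 + 7·0.78) = 6.240 / 6.460 = 0.966.

0.966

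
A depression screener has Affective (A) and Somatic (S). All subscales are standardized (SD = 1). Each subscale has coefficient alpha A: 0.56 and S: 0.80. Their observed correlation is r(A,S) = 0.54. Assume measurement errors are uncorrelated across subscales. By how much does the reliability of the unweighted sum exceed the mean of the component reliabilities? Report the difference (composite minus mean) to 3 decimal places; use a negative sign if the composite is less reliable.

Var(sum) = 2 + 1.08 = 3.08; true-score variance = 1.36 + 1.08 = 2.44; composite reliability = 0.7922.
Mean component reliability = 0.6800.
Difference = 0.7922 − 0.6800 = 0.112.

0.112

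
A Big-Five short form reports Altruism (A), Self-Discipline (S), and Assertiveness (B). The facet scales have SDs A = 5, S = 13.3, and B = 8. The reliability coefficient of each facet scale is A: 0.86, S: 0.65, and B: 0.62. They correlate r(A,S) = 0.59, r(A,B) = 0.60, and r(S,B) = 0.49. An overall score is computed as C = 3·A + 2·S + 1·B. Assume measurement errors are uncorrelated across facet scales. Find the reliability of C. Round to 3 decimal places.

Var(C) = 3²·5² + 2²·13.3² + 8² + 2·[6·5·13.3·0.59 + 3·5·8·0.60 + 2·13.3·8·0.49] = 996.56 + 823.364 = 1819.92.
Under uncorrelated errors the observed covariances equal the true-score covariances, so only the own-variance terms attenuate.
True-score variance = [3²·5²·0.86 + 2²·13.3²·0.65 + 8²·0.62] + 823.364 = 693.094 + 823.364 = 1516.46.
Reliability = 1516.46 / 1819.92 = 0.833.

0.833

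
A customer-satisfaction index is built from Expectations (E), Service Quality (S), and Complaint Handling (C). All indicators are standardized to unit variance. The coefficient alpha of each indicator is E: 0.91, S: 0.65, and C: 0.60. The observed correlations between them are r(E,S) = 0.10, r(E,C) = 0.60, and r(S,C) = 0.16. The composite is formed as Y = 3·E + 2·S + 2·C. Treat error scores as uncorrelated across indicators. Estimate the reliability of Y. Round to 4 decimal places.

0.8572

Var(Y) = 3² + 2² + 2² + 2·[6·0.10 + 6·0.60 + 4·0.16] = 17 + 9.68 = 26.68.
Under uncorrelated errors the observed covariances equal the true-score covariances, so only the own-variance terms attenuate.
True-score variance = [3²·0.91 + 2²·0.65 + 2²·0.60] + 9.68 = 13.19 + 9.68 = 22.87.
Reliability = 22.87 / 26.68 = 0.8572.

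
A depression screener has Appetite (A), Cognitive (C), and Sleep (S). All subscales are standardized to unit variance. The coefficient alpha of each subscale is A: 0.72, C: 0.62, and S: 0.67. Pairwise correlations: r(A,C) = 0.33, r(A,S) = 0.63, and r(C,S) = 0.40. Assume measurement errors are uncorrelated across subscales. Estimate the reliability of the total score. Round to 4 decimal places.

Var(A+C+S) = 3 + 2·[0.33 + 0.63 + 0.40] = 3 + 2.72 = 5.72.
Because errors are independent across components, Cov(Tᵢ,Tⱼ) = Cov(Xᵢ,Xⱼ); the off-diagonal part of the true-score variance is the same as above.
True-score variance = [0.72 + 0.62 + 0.67] + 2.72 = 2.01 + 2.72 = 4.73.
Reliability = 4.73 / 5.72 = 0.8269.

0.8269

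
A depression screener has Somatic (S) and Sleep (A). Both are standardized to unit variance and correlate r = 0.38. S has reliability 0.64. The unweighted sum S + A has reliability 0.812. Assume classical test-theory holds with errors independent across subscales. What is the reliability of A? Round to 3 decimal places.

0.841

Var(S+A) = 2 + 2·0.38 = 2.760.
True-score variance = ρ_S + ρ_A + 2·0.38, so 0.812 = (0.64 + ρ_A + 0.76) / 2.760.
ρ_A = 0.812·2.760 − 0.64 − 0.76 = 0.841.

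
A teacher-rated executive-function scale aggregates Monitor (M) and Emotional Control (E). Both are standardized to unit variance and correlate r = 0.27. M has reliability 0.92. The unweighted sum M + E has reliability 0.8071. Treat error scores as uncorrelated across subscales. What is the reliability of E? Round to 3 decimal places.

0.590

Var(M+E) = 2 + 2·0.27 = 2.540.
True-score variance = ρ_M + ρ_E + 2·0.27, so 0.8071 = (0.92 + ρ_E + 0.54) / 2.540.
ρ_E = 0.8071·2.540 − 0.92 − 0.54 = 0.590.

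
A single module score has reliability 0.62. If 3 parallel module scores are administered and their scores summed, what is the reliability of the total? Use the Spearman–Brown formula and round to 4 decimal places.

0.8304

ρ_k = kρ / (1 + (k−1)ρ) = 3·0.62 / (1 + 2·0.62) = 1.860 / 2.240 = 0.8304.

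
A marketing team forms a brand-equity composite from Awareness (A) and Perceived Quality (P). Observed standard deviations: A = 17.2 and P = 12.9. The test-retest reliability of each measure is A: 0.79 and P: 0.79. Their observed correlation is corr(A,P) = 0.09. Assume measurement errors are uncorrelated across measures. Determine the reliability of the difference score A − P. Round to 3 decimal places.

Var(A−P) = 17.2² + 12.9² − 2·17.2·12.9·0.09 = 462.25 − 39.9384 = 422.312.
Under uncorrelated errors the observed covariances equal the true-score covariances, so only the own-variance terms attenuate.
True-score variance = [17.2²·0.79 + 12.9²·0.79] − 39.9384 = 365.178 − 39.9384 = 325.239.
Reliability = 325.239 / 422.312 = 0.770.

0.770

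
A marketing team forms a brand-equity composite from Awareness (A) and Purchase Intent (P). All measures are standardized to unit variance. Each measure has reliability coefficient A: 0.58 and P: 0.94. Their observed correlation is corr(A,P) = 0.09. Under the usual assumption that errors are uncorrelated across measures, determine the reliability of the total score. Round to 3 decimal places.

Var(A+P) = 2 + 2·[0.09] = 2 + 0.18 = 2.18.
Under uncorrelated errors the observed covariances equal the true-score covariances, so only the own-variance terms attenuate.
True-score variance = [0.58 + 0.94] + 0.18 = 1.52 + 0.18 = 1.7.
Reliability = 1.7 / 2.18 = 0.780.

0.780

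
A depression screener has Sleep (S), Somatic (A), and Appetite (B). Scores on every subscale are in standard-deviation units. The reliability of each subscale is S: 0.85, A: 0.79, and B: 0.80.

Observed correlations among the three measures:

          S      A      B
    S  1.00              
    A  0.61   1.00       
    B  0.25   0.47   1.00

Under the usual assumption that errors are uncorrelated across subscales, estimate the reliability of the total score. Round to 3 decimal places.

Var(S+A+B) = 3 + 2·[0.61 + 0.25 + 0.47] = 3 + 2.66 = 5.66.
Under uncorrelated errors the observed covariances equal the true-score covariances, so only the own-variance terms attenuate.
True-score variance = [0.85 + 0.79 + 0.80] + 2.66 = 2.44 + 2.66 = 5.1.
Reliability = 5.1 / 5.66 = 0.901.

0.901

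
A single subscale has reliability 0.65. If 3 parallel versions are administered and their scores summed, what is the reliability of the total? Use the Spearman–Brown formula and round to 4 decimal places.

0.8478

ρ_k = kρ / (1 + (k−1)ρ) = 3·0.65 / (1 + 2·0.65) = 1.950 / 2.300 = 0.8478.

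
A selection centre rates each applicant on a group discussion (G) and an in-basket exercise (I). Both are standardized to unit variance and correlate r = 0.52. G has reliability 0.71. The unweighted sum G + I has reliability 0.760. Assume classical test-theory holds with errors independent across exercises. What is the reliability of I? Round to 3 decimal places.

Var(G+I) = 2 + 2·0.52 = 3.040.
True-score variance = ρ_G + ρ_I + 2·0.52, so 0.760 = (0.71 + ρ_I + 1.04) / 3.040.
ρ_I = 0.760·3.040 − 0.71 − 1.04 = 0.560.

0.560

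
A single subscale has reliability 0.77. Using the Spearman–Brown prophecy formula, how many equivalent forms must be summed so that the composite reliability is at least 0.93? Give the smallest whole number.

4

k ≥ ρ*(1−ρ₁)/(ρ₁(1−ρ*)) = 0.93·0.23 / (0.77·0.07) = 3.968.
Smallest integer k = 4.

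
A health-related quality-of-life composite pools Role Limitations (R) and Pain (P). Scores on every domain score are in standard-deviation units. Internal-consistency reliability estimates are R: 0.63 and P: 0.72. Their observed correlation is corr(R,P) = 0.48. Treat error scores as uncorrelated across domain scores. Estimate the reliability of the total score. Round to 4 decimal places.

Var(R+P) = 2 + 2·[0.48] = 2 + 0.96 = 2.96.
Under uncorrelated errors the observed covariances equal the true-score covariances, so only the own-variance terms attenuate.
True-score variance = [0.63 + 0.72] + 0.96 = 1.35 + 0.96 = 2.31.
Reliability = 2.31 / 2.96 = 0.7804.

0.7804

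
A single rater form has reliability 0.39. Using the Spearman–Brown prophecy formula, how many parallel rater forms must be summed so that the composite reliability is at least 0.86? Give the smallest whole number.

10

k ≥ ρ*(1−ρ₁)/(ρ₁(1−ρ*)) = 0.86·0.61 / (0.39·0.14) = 9.608.
Smallest integer k = 10.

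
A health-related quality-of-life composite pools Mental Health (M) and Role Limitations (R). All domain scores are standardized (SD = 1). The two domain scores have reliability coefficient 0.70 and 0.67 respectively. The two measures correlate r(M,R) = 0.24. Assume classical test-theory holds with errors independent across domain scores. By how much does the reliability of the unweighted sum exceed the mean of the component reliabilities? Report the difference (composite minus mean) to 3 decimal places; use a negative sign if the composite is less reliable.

Var(sum) = 2 + 0.48 = 2.48; true-score variance = 1.37 + 0.48 = 1.85; composite reliability = 0.7460.
Mean component reliability = 0.6850.
Difference = 0.7460 − 0.6850 = 0.061.

0.061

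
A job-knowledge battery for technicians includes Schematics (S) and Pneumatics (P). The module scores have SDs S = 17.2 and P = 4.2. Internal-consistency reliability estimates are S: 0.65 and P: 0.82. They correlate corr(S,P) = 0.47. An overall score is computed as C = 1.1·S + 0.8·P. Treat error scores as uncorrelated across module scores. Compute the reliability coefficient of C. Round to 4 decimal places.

Var(C) = 1.1²·17.2² + 0.8²·4.2² + 2·[0.88·17.2·4.2·0.47] = 369.256 + 59.7569 = 429.013.
Under uncorrelated errors the observed covariances equal the true-score covariances, so only the own-variance terms attenuate.
True-score variance = [1.1²·17.2²·0.65 + 0.8²·4.2²·0.82] + 59.7569 = 241.936 + 59.7569 = 301.693.
Reliability = 301.693 / 429.013 = 0.7032.

0.7032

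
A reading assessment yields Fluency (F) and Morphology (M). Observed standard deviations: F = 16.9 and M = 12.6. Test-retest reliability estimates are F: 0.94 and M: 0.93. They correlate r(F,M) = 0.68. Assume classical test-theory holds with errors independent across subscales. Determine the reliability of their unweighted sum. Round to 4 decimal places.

0.9615

Var(F+M) = 16.9² + 12.6² + 2·[16.9·12.6·0.68] = 444.37 + 289.598 = 733.968.
Because errors are independent across components, Cov(Tᵢ,Tⱼ) = Cov(Xᵢ,Xⱼ); the off-diagonal part of the true-score variance is the same as above.
True-score variance = [16.9²·0.94 + 12.6²·0.93] + 289.598 = 416.12 + 289.598 = 705.719.
Reliability = 705.719 / 733.968 = 0.9615.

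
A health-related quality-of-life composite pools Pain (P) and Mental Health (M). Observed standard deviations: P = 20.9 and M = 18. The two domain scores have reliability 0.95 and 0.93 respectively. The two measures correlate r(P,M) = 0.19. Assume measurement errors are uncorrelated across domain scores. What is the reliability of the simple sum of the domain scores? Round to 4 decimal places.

0.9507

Var(P+M) = 20.9² + 18² + 2·[20.9·18·0.19] = 760.81 + 142.956 = 903.766.
Because errors are independent across components, Cov(Tᵢ,Tⱼ) = Cov(Xᵢ,Xⱼ); the off-diagonal part of the true-score variance is the same as above.
True-score variance = [20.9²·0.95 + 18²·0.93] + 142.956 = 716.289 + 142.956 = 859.245.
Reliability = 859.245 / 903.766 = 0.9507.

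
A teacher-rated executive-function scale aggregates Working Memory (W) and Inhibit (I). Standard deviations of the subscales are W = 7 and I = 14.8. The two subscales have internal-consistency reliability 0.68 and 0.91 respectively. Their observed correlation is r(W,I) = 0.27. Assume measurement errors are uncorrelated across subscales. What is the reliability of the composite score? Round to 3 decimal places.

Var(W+I) = 7² + 14.8² + 2·[7·14.8·0.27] = 268.04 + 55.944 = 323.984.
Under uncorrelated errors the observed covariances equal the true-score covariances, so only the own-variance terms attenuate.
True-score variance = [7²·0.68 + 14.8²·0.91] + 55.944 = 232.646 + 55.944 = 288.59.
Reliability = 288.59 / 323.984 = 0.891.

0.891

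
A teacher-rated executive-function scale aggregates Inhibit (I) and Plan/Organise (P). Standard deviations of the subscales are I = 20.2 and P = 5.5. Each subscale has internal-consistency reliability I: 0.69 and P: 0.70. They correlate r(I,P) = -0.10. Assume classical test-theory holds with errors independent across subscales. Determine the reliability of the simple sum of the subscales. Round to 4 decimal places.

Var(I+P) = 20.2² + 5.5² + 2·[20.2·5.5·(-0.10)] = 438.29 − 22.22 = 416.07.
Under uncorrelated errors the observed covariances equal the true-score covariances, so only the own-variance terms attenuate.
True-score variance = [20.2²·0.69 + 5.5²·0.70] − 22.22 = 302.723 − 22.22 = 280.503.
Reliability = 280.503 / 416.07 = 0.6742.

0.6742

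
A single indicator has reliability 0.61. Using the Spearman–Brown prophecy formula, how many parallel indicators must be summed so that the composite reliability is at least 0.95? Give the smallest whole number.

13

k ≥ ρ*(1−ρ₁)/(ρ₁(1−ρ*)) = 0.95·0.39 / (0.61·0.05) = 12.148.
Smallest integer k = 13.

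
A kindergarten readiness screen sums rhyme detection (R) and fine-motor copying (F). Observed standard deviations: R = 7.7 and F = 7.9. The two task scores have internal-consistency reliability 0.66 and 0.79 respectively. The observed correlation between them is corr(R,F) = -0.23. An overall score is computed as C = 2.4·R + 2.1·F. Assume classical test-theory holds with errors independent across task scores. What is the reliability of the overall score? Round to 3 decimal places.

Var(C) = 2.4²·7.7² + 2.1²·7.9² + 2·[5.04·7.7·7.9·(-0.23)] = 616.739 − 141.028 = 475.71.
Under uncorrelated errors the observed covariances equal the true-score covariances, so only the own-variance terms attenuate.
True-score variance = [2.4²·7.7²·0.66 + 2.1²·7.9²·0.79] − 141.028 = 442.827 − 141.028 = 301.799.
Reliability = 301.799 / 475.71 = 0.634.

0.634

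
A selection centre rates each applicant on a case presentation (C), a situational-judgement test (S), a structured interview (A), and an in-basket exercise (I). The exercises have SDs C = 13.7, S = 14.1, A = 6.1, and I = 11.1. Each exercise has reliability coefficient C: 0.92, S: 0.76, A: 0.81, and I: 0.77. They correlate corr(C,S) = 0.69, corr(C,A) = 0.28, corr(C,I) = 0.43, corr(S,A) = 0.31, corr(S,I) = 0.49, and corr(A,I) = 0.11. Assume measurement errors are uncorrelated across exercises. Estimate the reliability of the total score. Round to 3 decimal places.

Var(C+S+A+I) = 13.7² + 14.1² + 6.1² + 11.1² + 2·[13.7·14.1·0.69 + 13.7·6.1·0.28 + 13.7·11.1·0.43 + 14.1·6.1·0.31 + 14.1·11.1·0.49 + 6.1·11.1·0.11] = 546.92 + 665.756 = 1212.68.
Because errors are independent across components, Cov(Tᵢ,Tⱼ) = Cov(Xᵢ,Xⱼ); the off-diagonal part of the true-score variance is the same as above.
True-score variance = [13.7²·0.92 + 14.1²·0.76 + 6.1²·0.81 + 11.1²·0.77] + 665.756 = 448.782 + 665.756 = 1114.54.
Reliability = 1114.54 / 1212.68 = 0.919.

0.919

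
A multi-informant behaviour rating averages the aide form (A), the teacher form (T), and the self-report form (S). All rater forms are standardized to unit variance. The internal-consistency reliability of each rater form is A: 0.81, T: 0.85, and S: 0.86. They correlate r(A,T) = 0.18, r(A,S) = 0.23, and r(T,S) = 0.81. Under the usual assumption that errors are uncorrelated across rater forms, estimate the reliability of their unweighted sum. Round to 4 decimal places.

0.9118

Var(A+T+S) = 3 + 2·[0.18 + 0.23 + 0.81] = 3 + 2.44 = 5.44.
Under uncorrelated errors the observed covariances equal the true-score covariances, so only the own-variance terms attenuate.
True-score variance = [0.81 + 0.85 + 0.86] + 2.44 = 2.52 + 2.44 = 4.96.
Reliability = 4.96 / 5.44 = 0.9118.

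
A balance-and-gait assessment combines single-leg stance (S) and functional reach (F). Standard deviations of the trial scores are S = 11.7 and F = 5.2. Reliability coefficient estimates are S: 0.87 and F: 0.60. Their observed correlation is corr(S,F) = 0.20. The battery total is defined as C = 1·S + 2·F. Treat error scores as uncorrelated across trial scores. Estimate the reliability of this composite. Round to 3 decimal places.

0.792

Var(C) = 11.7² + 2²·5.2² + 2·[2·11.7·5.2·0.20] = 245.05 + 48.672 = 293.722.
Under uncorrelated errors the observed covariances equal the true-score covariances, so only the own-variance terms attenuate.
True-score variance = [11.7²·0.87 + 2²·5.2²·0.60] + 48.672 = 183.99 + 48.672 = 232.662.
Reliability = 232.662 / 293.722 = 0.792.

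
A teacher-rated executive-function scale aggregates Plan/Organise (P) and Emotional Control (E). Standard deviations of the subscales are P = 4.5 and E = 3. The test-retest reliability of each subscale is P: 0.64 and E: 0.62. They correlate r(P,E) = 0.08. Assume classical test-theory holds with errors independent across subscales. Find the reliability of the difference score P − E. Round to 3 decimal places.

Var(P−E) = 4.5² + 3² − 2·4.5·3·0.08 = 29.25 − 2.16 = 27.09.
Under uncorrelated errors the observed covariances equal the true-score covariances, so only the own-variance terms attenuate.
True-score variance = [4.5²·0.64 + 3²·0.62] − 2.16 = 18.54 − 2.16 = 16.38.
Reliability = 16.38 / 27.09 = 0.605.

0.605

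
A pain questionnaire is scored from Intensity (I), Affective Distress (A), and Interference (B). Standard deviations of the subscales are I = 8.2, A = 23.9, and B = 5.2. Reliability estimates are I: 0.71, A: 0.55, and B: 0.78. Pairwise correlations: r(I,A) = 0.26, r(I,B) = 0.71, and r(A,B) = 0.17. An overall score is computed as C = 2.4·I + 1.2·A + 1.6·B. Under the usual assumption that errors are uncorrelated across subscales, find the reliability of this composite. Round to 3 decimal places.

Var(C) = 2.4²·8.2² + 1.2²·23.9² + 1.6²·5.2² + 2·[2.88·8.2·23.9·0.26 + 3.84·8.2·5.2·0.71 + 1.92·23.9·5.2·0.17] = 1279.07 + 607.137 = 1886.2.
Under uncorrelated errors the observed covariances equal the true-score covariances, so only the own-variance terms attenuate.
True-score variance = [2.4²·8.2²·0.71 + 1.2²·23.9²·0.55 + 1.6²·5.2²·0.78] + 607.137 = 781.376 + 607.137 = 1388.51.
Reliability = 1388.51 / 1886.2 = 0.736.

0.736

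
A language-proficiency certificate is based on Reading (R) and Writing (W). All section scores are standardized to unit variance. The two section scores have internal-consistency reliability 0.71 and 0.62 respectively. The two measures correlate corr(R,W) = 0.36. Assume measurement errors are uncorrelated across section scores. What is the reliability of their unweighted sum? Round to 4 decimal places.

0.7537

Var(R+W) = 2 + 2·[0.36] = 2 + 0.72 = 2.72.
With uncorrelated errors the cross-covariances are all true-score covariance, so they carry over unchanged; only the diagonal terms shrink to ρᵢσᵢ².
True-score variance = [0.71 + 0.62] + 0.72 = 1.33 + 0.72 = 2.05.
Reliability = 2.05 / 2.72 = 0.7537.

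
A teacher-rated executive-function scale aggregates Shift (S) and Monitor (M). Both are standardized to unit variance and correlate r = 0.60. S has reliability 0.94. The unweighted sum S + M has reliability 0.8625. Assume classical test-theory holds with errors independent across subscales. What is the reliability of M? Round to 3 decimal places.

0.620

Var(S+M) = 2 + 2·0.60 = 3.200.
True-score variance = ρ_S + ρ_M + 2·0.60, so 0.8625 = (0.94 + ρ_M + 1.20) / 3.200.
ρ_M = 0.8625·3.200 − 0.94 − 1.20 = 0.620.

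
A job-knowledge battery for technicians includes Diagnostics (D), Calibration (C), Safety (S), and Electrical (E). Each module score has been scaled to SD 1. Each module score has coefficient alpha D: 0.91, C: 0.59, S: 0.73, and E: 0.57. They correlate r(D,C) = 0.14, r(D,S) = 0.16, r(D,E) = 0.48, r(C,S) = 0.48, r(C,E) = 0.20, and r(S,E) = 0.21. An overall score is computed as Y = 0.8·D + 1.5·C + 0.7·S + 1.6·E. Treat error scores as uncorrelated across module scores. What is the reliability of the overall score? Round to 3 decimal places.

0.781

Var(Y) = 0.8² + 1.5² + 0.7² + 1.6² + 2·[1.2·0.14 + 0.56·0.16 + 1.28·0.48 + 1.05·0.48 + 2.4·0.20 + 1.12·0.21] = 5.94 + 4.1824 = 10.1224.
Because errors are independent across components, Cov(Tᵢ,Tⱼ) = Cov(Xᵢ,Xⱼ); the off-diagonal part of the true-score variance is the same as above.
True-score variance = [0.8²·0.91 + 1.5²·0.59 + 0.7²·0.73 + 1.6²·0.57] + 4.1824 = 3.7268 + 4.1824 = 7.9092.
Reliability = 7.9092 / 10.1224 = 0.781.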